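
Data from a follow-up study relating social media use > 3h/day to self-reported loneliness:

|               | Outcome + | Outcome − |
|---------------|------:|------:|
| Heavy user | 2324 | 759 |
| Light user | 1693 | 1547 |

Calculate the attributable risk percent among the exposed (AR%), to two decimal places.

Cells: a = 2324, b = 759, c = 1693, d = 1547.
Risk in exposed = 2324/3083 = 0.75381; risk in unexposed = 1693/3240 = 0.52253.
RR = 0.75381/0.52253 = 1.44262
AR% = (RR − 1)/RR × 100 = (1.44262 − 1)/1.44262 × 100 = 30.6815%

30.68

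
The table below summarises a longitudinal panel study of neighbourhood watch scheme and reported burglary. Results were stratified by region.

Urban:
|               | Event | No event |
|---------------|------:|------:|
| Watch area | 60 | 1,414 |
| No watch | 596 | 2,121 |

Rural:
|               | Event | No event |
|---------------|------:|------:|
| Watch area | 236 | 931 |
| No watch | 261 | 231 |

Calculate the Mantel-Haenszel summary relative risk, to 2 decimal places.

0.28

RR_MH = Σ(aᵢ·n₀ᵢ/nᵢ) / Σ(cᵢ·n₁ᵢ/nᵢ), with n₁ᵢ = aᵢ+bᵢ (exposed), n₀ᵢ = cᵢ+dᵢ (unexposed), nᵢ = n₁ᵢ+n₀ᵢ.
Stratum 1 (Urban): n₁ = 1474, n₀ = 2717, n = 4191; a·n₀/n = 60·2717/4191 = 38.8976; c·n₁/n = 596·1474/4191 = 209.6168
Stratum 2 (Rural): n₁ = 1167, n₀ = 492, n = 1659; a·n₀/n = 236·492/1659 = 69.9892; c·n₁/n = 261·1167/1659 = 183.5967
RR_MH = (38.8976 + 69.9892) / (209.6168 + 183.5967) = 108.8868 / 393.2135 = 0.27692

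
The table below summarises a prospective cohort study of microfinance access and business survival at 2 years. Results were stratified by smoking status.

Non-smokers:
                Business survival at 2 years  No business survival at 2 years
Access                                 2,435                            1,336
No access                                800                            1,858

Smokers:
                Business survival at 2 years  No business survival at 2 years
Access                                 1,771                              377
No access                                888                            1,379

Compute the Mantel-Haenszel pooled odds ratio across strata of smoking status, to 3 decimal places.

OR_MH = Σ(aᵢdᵢ/nᵢ) / Σ(bᵢcᵢ/nᵢ), where nᵢ is the stratum total.
Stratum 1 (Non-smokers): n = 6429; a·d/n = 2435·1858/6429 = 703.7222; b·c/n = 1336·800/6429 = 166.2467
Stratum 2 (Smokers): n = 4415; a·d/n = 1771·1379/4415 = 553.1617; b·c/n = 377·888/4415 = 75.8270
OR_MH = (703.7222 + 553.1617) / (166.2467 + 75.8270) = 1256.8839 / 242.0736 = 5.19216

5.192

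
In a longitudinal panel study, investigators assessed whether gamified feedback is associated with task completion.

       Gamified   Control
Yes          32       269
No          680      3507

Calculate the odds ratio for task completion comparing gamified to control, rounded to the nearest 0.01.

0.61

Reading the table with exposure as columns: a = 32 (Gamified, case), b = 680 (Gamified, non-case), c = 269 (Control, case), d = 3507.
OR = (a·d)/(b·c) = (32 × 3507) / (680 × 269) = 112224 / 182920 = 0.61351
Exposure is associated with lower odds of task completion (OR = 0.61 < 1).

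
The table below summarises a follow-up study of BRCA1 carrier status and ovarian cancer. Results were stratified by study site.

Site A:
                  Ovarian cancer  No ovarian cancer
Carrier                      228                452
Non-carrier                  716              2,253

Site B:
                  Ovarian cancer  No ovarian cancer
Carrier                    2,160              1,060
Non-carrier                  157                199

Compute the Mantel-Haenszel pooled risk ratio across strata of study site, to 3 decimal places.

1.458

RR_MH = Σ(aᵢ·n₀ᵢ/nᵢ) / Σ(cᵢ·n₁ᵢ/nᵢ), with n₁ᵢ = aᵢ+bᵢ (exposed), n₀ᵢ = cᵢ+dᵢ (unexposed), nᵢ = n₁ᵢ+n₀ᵢ.
Stratum 1 (Site A): n₁ = 680, n₀ = 2969, n = 3649; a·n₀/n = 228·2969/3649 = 185.5116; c·n₁/n = 716·680/3649 = 133.4283
Stratum 2 (Site B): n₁ = 3220, n₀ = 356, n = 3576; a·n₀/n = 2160·356/3576 = 215.0336; c·n₁/n = 157·3220/3576 = 141.3702
RR_MH = (185.5116 + 215.0336) / (133.4283 + 141.3702) = 400.5452 / 274.7986 = 1.45760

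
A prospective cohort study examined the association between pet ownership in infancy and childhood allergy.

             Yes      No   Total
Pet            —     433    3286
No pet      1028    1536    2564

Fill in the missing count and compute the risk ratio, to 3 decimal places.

The missing cell is in the exposed row: 3286 − 433 = 2853.
So a = 2853, b = 433, c = 1028, d = 1536.
RR = [a/(a+b)] / [c/(c+d)] = (2853/3286) / (1028/2564) = 0.86823/0.40094 = 2.16550

2.166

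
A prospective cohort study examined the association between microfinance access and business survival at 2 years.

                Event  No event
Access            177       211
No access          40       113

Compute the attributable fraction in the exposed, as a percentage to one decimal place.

Cells: a = 177, b = 211, c = 40, d = 113.
Risk in exposed = 177/388 = 0.45619; risk in unexposed = 40/153 = 0.26144.
RR = 0.45619/0.26144 = 1.74491
AR% = (RR − 1)/RR × 100 = (1.74491 − 1)/1.74491 × 100 = 42.6904%

42.7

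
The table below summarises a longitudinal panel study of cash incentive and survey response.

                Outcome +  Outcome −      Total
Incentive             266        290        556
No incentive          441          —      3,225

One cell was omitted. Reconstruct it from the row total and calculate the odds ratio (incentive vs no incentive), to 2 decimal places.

5.79

The missing cell is in the unexposed row: 3225 − 441 = 2784.
So a = 266, b = 290, c = 441, d = 2784.
OR = (a·d)/(b·c) = (266 × 2784) / (290 × 441) = 740544 / 127890 = 5.79048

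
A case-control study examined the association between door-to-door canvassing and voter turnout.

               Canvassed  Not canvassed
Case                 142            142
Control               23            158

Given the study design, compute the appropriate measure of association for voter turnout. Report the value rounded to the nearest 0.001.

6.870

Reading the table with exposure as columns: a = 142 (Canvassed, case), b = 23 (Canvassed, non-case), c = 142 (Not canvassed, case), d = 158.
This is a case-control study: participants were sampled on outcome status, so risks in the source population cannot be estimated directly — relative risk is not valid here. The odds ratio is the appropriate measure.
OR = (a·d)/(b·c) = (142 × 158) / (23 × 142) = 22436 / 3266 = 6.86957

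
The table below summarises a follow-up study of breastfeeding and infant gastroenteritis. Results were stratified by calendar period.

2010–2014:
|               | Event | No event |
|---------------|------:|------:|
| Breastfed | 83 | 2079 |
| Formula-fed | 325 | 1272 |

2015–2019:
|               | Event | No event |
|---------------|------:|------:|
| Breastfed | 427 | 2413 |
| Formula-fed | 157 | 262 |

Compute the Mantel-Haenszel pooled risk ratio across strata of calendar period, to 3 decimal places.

0.278

RR_MH = Σ(aᵢ·n₀ᵢ/nᵢ) / Σ(cᵢ·n₁ᵢ/nᵢ), with n₁ᵢ = aᵢ+bᵢ (exposed), n₀ᵢ = cᵢ+dᵢ (unexposed), nᵢ = n₁ᵢ+n₀ᵢ.
Stratum 1 (2010–2014): n₁ = 2162, n₀ = 1597, n = 3759; a·n₀/n = 83·1597/3759 = 35.2623; c·n₁/n = 325·2162/3759 = 186.9247
Stratum 2 (2015–2019): n₁ = 2840, n₀ = 419, n = 3259; a·n₀/n = 427·419/3259 = 54.8981; c·n₁/n = 157·2840/3259 = 136.8150
RR_MH = (35.2623 + 54.8981) / (186.9247 + 136.8150) = 90.1604 / 323.7397 = 0.27850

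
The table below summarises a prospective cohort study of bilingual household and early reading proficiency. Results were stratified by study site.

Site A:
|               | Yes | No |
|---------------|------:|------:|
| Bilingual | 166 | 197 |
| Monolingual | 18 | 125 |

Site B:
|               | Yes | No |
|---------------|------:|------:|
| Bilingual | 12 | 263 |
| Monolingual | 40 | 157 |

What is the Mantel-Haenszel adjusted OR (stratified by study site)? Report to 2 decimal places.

OR_MH = Σ(aᵢdᵢ/nᵢ) / Σ(bᵢcᵢ/nᵢ), where nᵢ is the stratum total.
Stratum 1 (Site A): n = 506; a·d/n = 166·125/506 = 41.0079; b·c/n = 197·18/506 = 7.0079
Stratum 2 (Site B): n = 472; a·d/n = 12·157/472 = 3.9915; b·c/n = 263·40/472 = 22.2881
OR_MH = (41.0079 + 3.9915) / (7.0079 + 22.2881) = 44.9994 / 29.2960 = 1.53602

1.54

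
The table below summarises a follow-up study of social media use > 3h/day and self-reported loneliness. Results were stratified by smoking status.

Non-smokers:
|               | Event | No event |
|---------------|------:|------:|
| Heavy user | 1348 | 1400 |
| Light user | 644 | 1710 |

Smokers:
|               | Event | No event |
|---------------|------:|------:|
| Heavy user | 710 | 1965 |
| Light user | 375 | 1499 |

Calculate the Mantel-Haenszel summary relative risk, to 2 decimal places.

RR_MH = Σ(aᵢ·n₀ᵢ/nᵢ) / Σ(cᵢ·n₁ᵢ/nᵢ), with n₁ᵢ = aᵢ+bᵢ (exposed), n₀ᵢ = cᵢ+dᵢ (unexposed), nᵢ = n₁ᵢ+n₀ᵢ.
Stratum 1 (Non-smokers): n₁ = 2748, n₀ = 2354, n = 5102; a·n₀/n = 1348·2354/5102 = 621.9506; c·n₁/n = 644·2748/5102 = 346.8663
Stratum 2 (Smokers): n₁ = 2675, n₀ = 1874, n = 4549; a·n₀/n = 710·1874/4549 = 292.4907; c·n₁/n = 375·2675/4549 = 220.5155
RR_MH = (621.9506 + 292.4907) / (346.8663 + 220.5155) = 914.4413 / 567.3818 = 1.61169

1.61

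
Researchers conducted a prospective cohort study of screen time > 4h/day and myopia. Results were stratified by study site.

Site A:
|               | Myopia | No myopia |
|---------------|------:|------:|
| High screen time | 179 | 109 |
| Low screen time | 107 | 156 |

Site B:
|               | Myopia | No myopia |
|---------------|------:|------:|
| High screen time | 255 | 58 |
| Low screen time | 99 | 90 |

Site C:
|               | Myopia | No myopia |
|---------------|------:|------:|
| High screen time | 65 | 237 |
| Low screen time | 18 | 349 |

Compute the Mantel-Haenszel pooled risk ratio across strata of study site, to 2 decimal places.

RR_MH = Σ(aᵢ·n₀ᵢ/nᵢ) / Σ(cᵢ·n₁ᵢ/nᵢ), with n₁ᵢ = aᵢ+bᵢ (exposed), n₀ᵢ = cᵢ+dᵢ (unexposed), nᵢ = n₁ᵢ+n₀ᵢ.
Stratum 1 (Site A): n₁ = 288, n₀ = 263, n = 551; a·n₀/n = 179·263/551 = 85.4392; c·n₁/n = 107·288/551 = 55.9274
Stratum 2 (Site B): n₁ = 313, n₀ = 189, n = 502; a·n₀/n = 255·189/502 = 96.0060; c·n₁/n = 99·313/502 = 61.7271
Stratum 3 (Site C): n₁ = 302, n₀ = 367, n = 669; a·n₀/n = 65·367/669 = 35.6577; c·n₁/n = 18·302/669 = 8.1256
RR_MH = (85.4392 + 96.0060 + 35.6577) / (55.9274 + 61.7271 + 8.1256) = 217.1029 / 125.7801 = 1.72605

1.73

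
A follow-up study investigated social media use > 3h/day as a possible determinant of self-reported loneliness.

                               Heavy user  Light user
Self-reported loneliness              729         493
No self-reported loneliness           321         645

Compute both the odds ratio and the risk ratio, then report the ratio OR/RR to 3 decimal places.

Reading the table with exposure as columns: a = 729 (Heavy user, case), b = 321 (Heavy user, non-case), c = 493 (Light user, case), d = 645.
OR = (729·645)/(321·493) = 470205/158253 = 2.97122
Risk in exposed = 729/1050 = 0.69429; risk in unexposed = 493/1138 = 0.43322; RR = 1.60263
OR/RR = 2.97122 / 1.60263 = 1.85397
The outcome is not rare, so the OR lies further from 1 than the RR.

1.854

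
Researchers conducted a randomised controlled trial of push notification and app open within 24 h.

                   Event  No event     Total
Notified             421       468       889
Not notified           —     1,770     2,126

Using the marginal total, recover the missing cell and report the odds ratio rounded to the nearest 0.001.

4.473

The missing cell is in the unexposed row: 2126 − 1770 = 356.
So a = 421, b = 468, c = 356, d = 1770.
OR = (a·d)/(b·c) = (421 × 1770) / (468 × 356) = 745170 / 166608 = 4.47259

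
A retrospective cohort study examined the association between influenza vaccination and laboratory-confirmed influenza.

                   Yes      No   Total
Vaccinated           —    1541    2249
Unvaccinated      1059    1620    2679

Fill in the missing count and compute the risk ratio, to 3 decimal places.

0.796

The missing cell is in the exposed row: 2249 − 1541 = 708.
So a = 708, b = 1541, c = 1059, d = 1620.
RR = [a/(a+b)] / [c/(c+d)] = (708/2249) / (1059/2679) = 0.31481/0.39530 = 0.79638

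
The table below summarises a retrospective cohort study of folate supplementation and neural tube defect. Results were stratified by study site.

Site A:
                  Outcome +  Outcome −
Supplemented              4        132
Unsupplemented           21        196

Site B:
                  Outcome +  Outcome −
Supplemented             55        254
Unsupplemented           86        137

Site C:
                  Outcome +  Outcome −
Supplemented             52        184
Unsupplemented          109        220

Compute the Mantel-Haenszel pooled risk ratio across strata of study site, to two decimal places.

RR_MH = Σ(aᵢ·n₀ᵢ/nᵢ) / Σ(cᵢ·n₁ᵢ/nᵢ), with n₁ᵢ = aᵢ+bᵢ (exposed), n₀ᵢ = cᵢ+dᵢ (unexposed), nᵢ = n₁ᵢ+n₀ᵢ.
Stratum 1 (Site A): n₁ = 136, n₀ = 217, n = 353; a·n₀/n = 4·217/353 = 2.4589; c·n₁/n = 21·136/353 = 8.0907
Stratum 2 (Site B): n₁ = 309, n₀ = 223, n = 532; a·n₀/n = 55·223/532 = 23.0545; c·n₁/n = 86·309/532 = 49.9511
Stratum 3 (Site C): n₁ = 236, n₀ = 329, n = 565; a·n₀/n = 52·329/565 = 30.2796; c·n₁/n = 109·236/565 = 45.5292
RR_MH = (2.4589 + 23.0545 + 30.2796) / (8.0907 + 49.9511 + 45.5292) = 55.7931 / 103.5710 = 0.53869

0.54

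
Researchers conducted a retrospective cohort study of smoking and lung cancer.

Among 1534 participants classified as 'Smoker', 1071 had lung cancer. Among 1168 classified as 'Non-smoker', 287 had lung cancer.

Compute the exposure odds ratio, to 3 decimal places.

From the description: a = 1071, b = 463, c = 287, d = 881.
OR = (a·d)/(b·c) = (1071 × 881) / (463 × 287) = 943551 / 132881 = 7.10072
The odds of lung cancer are about 7.10 times as high in the smoker group.

7.101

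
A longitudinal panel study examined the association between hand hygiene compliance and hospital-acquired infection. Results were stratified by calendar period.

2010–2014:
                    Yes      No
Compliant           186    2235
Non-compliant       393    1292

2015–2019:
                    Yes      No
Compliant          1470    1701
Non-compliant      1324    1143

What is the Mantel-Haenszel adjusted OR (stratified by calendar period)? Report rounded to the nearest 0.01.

OR_MH = Σ(aᵢdᵢ/nᵢ) / Σ(bᵢcᵢ/nᵢ), where nᵢ is the stratum total.
Stratum 1 (2010–2014): n = 4106; a·d/n = 186·1292/4106 = 58.5270; b·c/n = 2235·393/4106 = 213.9199
Stratum 2 (2015–2019): n = 5638; a·d/n = 1470·1143/5638 = 298.0153; b·c/n = 1701·1324/5638 = 399.4544
OR_MH = (58.5270 + 298.0153) / (213.9199 + 399.4544) = 356.5423 / 613.3743 = 0.58128

0.58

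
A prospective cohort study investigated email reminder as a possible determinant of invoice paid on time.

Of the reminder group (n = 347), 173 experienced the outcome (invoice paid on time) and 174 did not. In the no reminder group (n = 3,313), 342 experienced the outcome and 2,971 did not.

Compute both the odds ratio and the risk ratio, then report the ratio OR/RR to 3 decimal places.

1.788

From the description: a = 173, b = 174, c = 342, d = 2971.
OR = (173·2971)/(174·342) = 513983/59508 = 8.63721
Risk in exposed = 173/347 = 0.49856; risk in unexposed = 342/3313 = 0.10323; RR = 4.82961
OR/RR = 8.63721 / 4.82961 = 1.78839
The outcome is not rare, so the OR lies further from 1 than the RR.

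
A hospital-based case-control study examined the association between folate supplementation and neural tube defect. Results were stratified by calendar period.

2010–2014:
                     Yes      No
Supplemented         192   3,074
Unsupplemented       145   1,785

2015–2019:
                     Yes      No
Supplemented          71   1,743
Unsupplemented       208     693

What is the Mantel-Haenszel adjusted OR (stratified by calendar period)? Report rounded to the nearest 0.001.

0.383

OR_MH = Σ(aᵢdᵢ/nᵢ) / Σ(bᵢcᵢ/nᵢ), where nᵢ is the stratum total.
Stratum 1 (2010–2014): n = 5196; a·d/n = 192·1785/5196 = 65.9584; b·c/n = 3074·145/5196 = 85.7833
Stratum 2 (2015–2019): n = 2715; a·d/n = 71·693/2715 = 18.1227; b·c/n = 1743·208/2715 = 133.5337
OR_MH = (65.9584 + 18.1227) / (85.7833 + 133.5337) = 84.0811 / 219.3170 = 0.38338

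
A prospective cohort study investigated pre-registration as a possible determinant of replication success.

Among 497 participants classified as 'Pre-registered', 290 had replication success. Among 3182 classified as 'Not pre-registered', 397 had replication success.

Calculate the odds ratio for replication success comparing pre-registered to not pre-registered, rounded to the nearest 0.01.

9.83

From the description: a = 290, b = 207, c = 397, d = 2785.
OR = (a·d)/(b·c) = (290 × 2785) / (207 × 397) = 807650 / 82179 = 9.82794
The odds of replication success are about 9.83 times as high in the pre-registered group.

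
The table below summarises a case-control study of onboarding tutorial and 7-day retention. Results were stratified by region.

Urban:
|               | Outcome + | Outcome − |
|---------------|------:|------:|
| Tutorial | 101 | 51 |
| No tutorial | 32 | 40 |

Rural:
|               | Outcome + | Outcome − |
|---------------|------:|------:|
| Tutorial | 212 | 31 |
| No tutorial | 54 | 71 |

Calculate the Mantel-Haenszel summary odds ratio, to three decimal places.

OR_MH = Σ(aᵢdᵢ/nᵢ) / Σ(bᵢcᵢ/nᵢ), where nᵢ is the stratum total.
Stratum 1 (Urban): n = 224; a·d/n = 101·40/224 = 18.0357; b·c/n = 51·32/224 = 7.2857
Stratum 2 (Rural): n = 368; a·d/n = 212·71/368 = 40.9022; b·c/n = 31·54/368 = 4.5489
OR_MH = (18.0357 + 40.9022) / (7.2857 + 4.5489) = 58.9379 / 11.8346 = 4.98012

4.980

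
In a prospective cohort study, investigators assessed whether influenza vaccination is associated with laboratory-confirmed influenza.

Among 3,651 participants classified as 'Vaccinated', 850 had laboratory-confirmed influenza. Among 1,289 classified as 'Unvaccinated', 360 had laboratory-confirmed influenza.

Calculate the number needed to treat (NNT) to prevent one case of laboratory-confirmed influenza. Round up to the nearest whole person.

Risk in treated group = 850/3651 = 0.23281; risk in control = 360/1289 = 0.27929.
Absolute risk reduction = 0.27929 − 0.23281 = 0.04647
NNT = 1 / ARR = 1 / 0.04647 = 21.518 → round up → 22

22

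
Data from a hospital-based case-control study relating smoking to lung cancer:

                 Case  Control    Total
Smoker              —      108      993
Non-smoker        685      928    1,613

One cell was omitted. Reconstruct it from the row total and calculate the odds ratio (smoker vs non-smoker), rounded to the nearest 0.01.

The missing cell is in the exposed row: 993 − 108 = 885.
So a = 885, b = 108, c = 685, d = 928.
OR = (a·d)/(b·c) = (885 × 928) / (108 × 685) = 821280 / 73980 = 11.10138

11.10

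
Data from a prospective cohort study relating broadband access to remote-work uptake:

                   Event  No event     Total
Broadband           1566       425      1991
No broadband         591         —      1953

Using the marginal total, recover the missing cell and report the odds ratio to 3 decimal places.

8.492

The missing cell is in the unexposed row: 1953 − 591 = 1362.
So a = 1566, b = 425, c = 591, d = 1362.
OR = (a·d)/(b·c) = (1566 × 1362) / (425 × 591) = 2132892 / 251175 = 8.49166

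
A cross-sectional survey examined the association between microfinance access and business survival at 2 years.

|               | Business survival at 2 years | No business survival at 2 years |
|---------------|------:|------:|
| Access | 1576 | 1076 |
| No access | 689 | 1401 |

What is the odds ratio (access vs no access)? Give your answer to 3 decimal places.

Cells: a = 1576, b = 1076, c = 689, d = 1401.
OR = (a·d)/(b·c) = (1576 × 1401) / (1076 × 689) = 2207976 / 741364 = 2.97826
The odds of business survival at 2 years are about 2.98 times as high in the access group.

2.978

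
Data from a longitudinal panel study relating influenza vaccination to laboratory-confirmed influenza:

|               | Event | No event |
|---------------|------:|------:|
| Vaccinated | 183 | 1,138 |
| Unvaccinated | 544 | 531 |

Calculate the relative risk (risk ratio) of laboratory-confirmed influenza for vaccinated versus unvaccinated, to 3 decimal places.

0.274

Cells: a = 183, b = 1138, c = 544, d = 531.
Risk in exposed = 183/1321 = 0.13853; risk in unexposed = 544/1075 = 0.50605.
RR = 0.13853 / 0.50605 = 0.27375
The risk is 73% lower among the exposed than among the unexposed.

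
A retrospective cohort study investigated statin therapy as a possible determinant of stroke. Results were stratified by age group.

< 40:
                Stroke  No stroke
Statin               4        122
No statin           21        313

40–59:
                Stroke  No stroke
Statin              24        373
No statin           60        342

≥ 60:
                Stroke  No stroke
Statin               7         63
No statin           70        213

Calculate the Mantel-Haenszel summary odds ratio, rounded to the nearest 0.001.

0.374

OR_MH = Σ(aᵢdᵢ/nᵢ) / Σ(bᵢcᵢ/nᵢ), where nᵢ is the stratum total.
Stratum 1 (< 40): n = 460; a·d/n = 4·313/460 = 2.7217; b·c/n = 122·21/460 = 5.5696
Stratum 2 (40–59): n = 799; a·d/n = 24·342/799 = 10.2728; b·c/n = 373·60/799 = 28.0100
Stratum 3 (≥ 60): n = 353; a·d/n = 7·213/353 = 4.2238; b·c/n = 63·70/353 = 12.4929
OR_MH = (2.7217 + 10.2728 + 4.2238) / (5.5696 + 28.0100 + 12.4929) = 17.2184 / 46.0725 = 0.37372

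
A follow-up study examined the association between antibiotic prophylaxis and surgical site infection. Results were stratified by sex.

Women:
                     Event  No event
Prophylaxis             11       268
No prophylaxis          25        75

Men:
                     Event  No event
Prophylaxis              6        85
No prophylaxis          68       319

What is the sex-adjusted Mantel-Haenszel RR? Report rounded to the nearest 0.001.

RR_MH = Σ(aᵢ·n₀ᵢ/nᵢ) / Σ(cᵢ·n₁ᵢ/nᵢ), with n₁ᵢ = aᵢ+bᵢ (exposed), n₀ᵢ = cᵢ+dᵢ (unexposed), nᵢ = n₁ᵢ+n₀ᵢ.
Stratum 1 (Women): n₁ = 279, n₀ = 100, n = 379; a·n₀/n = 11·100/379 = 2.9024; c·n₁/n = 25·279/379 = 18.4037
Stratum 2 (Men): n₁ = 91, n₀ = 387, n = 478; a·n₀/n = 6·387/478 = 4.8577; c·n₁/n = 68·91/478 = 12.9456
RR_MH = (2.9024 + 4.8577) / (18.4037 + 12.9456) = 7.7601 / 31.3493 = 0.24754

0.248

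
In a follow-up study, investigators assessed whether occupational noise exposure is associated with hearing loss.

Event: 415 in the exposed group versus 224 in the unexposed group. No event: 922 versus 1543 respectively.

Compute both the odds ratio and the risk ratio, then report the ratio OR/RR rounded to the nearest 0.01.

From the description: a = 415, b = 922, c = 224, d = 1543.
OR = (415·1543)/(922·224) = 640345/206528 = 3.10052
Risk in exposed = 415/1337 = 0.31040; risk in unexposed = 224/1767 = 0.12677; RR = 2.44853
OR/RR = 3.10052 / 2.44853 = 1.26628
The outcome is not rare, so the OR lies further from 1 than the RR.

1.27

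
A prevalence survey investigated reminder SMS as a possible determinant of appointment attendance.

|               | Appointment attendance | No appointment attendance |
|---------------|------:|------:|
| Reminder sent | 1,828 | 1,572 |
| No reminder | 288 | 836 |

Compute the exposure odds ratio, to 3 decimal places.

3.375

Cells: a = 1828, b = 1572, c = 288, d = 836.
OR = (a·d)/(b·c) = (1828 × 836) / (1572 × 288) = 1528208 / 452736 = 3.37549
The odds of appointment attendance are about 3.38 times as high in the reminder sent group.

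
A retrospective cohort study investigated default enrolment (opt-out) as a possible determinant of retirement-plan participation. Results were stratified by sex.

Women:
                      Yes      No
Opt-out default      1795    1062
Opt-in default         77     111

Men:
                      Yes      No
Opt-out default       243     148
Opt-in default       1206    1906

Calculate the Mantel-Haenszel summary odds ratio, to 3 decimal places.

2.540

OR_MH = Σ(aᵢdᵢ/nᵢ) / Σ(bᵢcᵢ/nᵢ), where nᵢ is the stratum total.
Stratum 1 (Women): n = 3045; a·d/n = 1795·111/3045 = 65.4335; b·c/n = 1062·77/3045 = 26.8552
Stratum 2 (Men): n = 3503; a·d/n = 243·1906/3503 = 132.2175; b·c/n = 148·1206/3503 = 50.9529
OR_MH = (65.4335 + 132.2175) / (26.8552 + 50.9529) = 197.6510 / 77.8081 = 2.54024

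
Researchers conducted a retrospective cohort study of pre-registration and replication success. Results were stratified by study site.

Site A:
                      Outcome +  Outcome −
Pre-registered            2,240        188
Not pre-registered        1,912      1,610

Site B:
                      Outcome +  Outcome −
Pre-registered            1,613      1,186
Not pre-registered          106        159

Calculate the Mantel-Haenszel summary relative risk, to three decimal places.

1.671

RR_MH = Σ(aᵢ·n₀ᵢ/nᵢ) / Σ(cᵢ·n₁ᵢ/nᵢ), with n₁ᵢ = aᵢ+bᵢ (exposed), n₀ᵢ = cᵢ+dᵢ (unexposed), nᵢ = n₁ᵢ+n₀ᵢ.
Stratum 1 (Site A): n₁ = 2428, n₀ = 3522, n = 5950; a·n₀/n = 2240·3522/5950 = 1325.9294; c·n₁/n = 1912·2428/5950 = 780.2245
Stratum 2 (Site B): n₁ = 2799, n₀ = 265, n = 3064; a·n₀/n = 1613·265/3064 = 139.5055; c·n₁/n = 106·2799/3064 = 96.8322
RR_MH = (1325.9294 + 139.5055) / (780.2245 + 96.8322) = 1465.4350 / 877.0568 = 1.67086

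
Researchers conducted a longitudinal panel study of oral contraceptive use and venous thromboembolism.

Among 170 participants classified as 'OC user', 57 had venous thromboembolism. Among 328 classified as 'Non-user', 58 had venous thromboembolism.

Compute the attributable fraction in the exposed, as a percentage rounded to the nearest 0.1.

47.3

From the description: a = 57, b = 113, c = 58, d = 270.
Risk in exposed = 57/170 = 0.33529; risk in unexposed = 58/328 = 0.17683.
RR = 0.33529/0.17683 = 1.89615
AR% = (RR − 1)/RR × 100 = (1.89615 − 1)/1.89615 × 100 = 47.2614%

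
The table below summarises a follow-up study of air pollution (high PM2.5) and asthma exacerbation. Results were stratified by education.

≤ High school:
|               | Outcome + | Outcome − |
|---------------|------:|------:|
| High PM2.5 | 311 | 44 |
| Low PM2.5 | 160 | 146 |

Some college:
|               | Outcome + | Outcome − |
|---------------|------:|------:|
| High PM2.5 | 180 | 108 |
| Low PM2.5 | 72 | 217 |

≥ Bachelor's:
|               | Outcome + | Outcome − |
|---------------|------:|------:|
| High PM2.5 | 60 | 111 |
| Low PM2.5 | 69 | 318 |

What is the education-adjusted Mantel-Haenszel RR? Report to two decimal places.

RR_MH = Σ(aᵢ·n₀ᵢ/nᵢ) / Σ(cᵢ·n₁ᵢ/nᵢ), with n₁ᵢ = aᵢ+bᵢ (exposed), n₀ᵢ = cᵢ+dᵢ (unexposed), nᵢ = n₁ᵢ+n₀ᵢ.
Stratum 1 (≤ High school): n₁ = 355, n₀ = 306, n = 661; a·n₀/n = 311·306/661 = 143.9728; c·n₁/n = 160·355/661 = 85.9304
Stratum 2 (Some college): n₁ = 288, n₀ = 289, n = 577; a·n₀/n = 180·289/577 = 90.1560; c·n₁/n = 72·288/577 = 35.9376
Stratum 3 (≥ Bachelor's): n₁ = 171, n₀ = 387, n = 558; a·n₀/n = 60·387/558 = 41.6129; c·n₁/n = 69·171/558 = 21.1452
RR_MH = (143.9728 + 90.1560 + 41.6129) / (85.9304 + 35.9376 + 21.1452) = 275.7417 / 143.0132 = 1.92809

1.93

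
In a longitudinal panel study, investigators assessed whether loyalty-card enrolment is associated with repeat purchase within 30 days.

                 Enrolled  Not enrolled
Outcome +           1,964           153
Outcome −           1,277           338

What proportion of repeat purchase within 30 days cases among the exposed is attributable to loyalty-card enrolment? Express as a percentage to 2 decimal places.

Reading the table with exposure as columns: a = 1964 (Enrolled, case), b = 1277 (Enrolled, non-case), c = 153 (Not enrolled, case), d = 338.
Risk in exposed = 1964/3241 = 0.60599; risk in unexposed = 153/491 = 0.31161.
RR = 0.60599/0.31161 = 1.94470
AR% = (RR − 1)/RR × 100 = (1.94470 − 1)/1.94470 × 100 = 48.5782%

48.58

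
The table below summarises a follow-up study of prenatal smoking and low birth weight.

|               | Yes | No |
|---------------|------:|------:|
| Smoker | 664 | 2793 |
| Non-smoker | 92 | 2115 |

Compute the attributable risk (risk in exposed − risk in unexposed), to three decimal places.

0.150

Cells: a = 664, b = 2793, c = 92, d = 2115.
Risk in exposed = 664/3457 = 0.192074; risk in unexposed = 92/2207 = 0.041686.
Risk difference = 0.192074 − 0.041686 = 0.150389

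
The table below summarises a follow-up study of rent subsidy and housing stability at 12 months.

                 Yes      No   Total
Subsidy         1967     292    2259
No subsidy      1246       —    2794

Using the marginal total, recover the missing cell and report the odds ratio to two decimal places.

8.37

The missing cell is in the unexposed row: 2794 − 1246 = 1548.
So a = 1967, b = 292, c = 1246, d = 1548.
OR = (a·d)/(b·c) = (1967 × 1548) / (292 × 1246) = 3044916 / 363832 = 8.36902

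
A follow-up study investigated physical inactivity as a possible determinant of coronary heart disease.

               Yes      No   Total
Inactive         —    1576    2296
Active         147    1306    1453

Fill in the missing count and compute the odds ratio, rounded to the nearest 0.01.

4.06

The missing cell is in the exposed row: 2296 − 1576 = 720.
So a = 720, b = 1576, c = 147, d = 1306.
OR = (a·d)/(b·c) = (720 × 1306) / (1576 × 147) = 940320 / 231672 = 4.05884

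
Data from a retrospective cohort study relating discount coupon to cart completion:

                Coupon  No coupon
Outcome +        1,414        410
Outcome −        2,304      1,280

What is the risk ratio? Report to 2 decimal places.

Reading the table with exposure as columns: a = 1414 (Coupon, case), b = 2304 (Coupon, non-case), c = 410 (No coupon, case), d = 1280.
Risk in exposed = 1414/3718 = 0.38031; risk in unexposed = 410/1690 = 0.24260.
RR = 0.38031 / 0.24260 = 1.56763
The risk among the exposed is 1.57 times that among the unexposed.

1.57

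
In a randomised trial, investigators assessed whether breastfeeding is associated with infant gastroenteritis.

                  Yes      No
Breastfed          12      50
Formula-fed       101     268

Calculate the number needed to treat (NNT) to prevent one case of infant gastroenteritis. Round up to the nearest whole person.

13

Risk in treated group = 12/62 = 0.19355; risk in control = 101/369 = 0.27371.
Absolute risk reduction = 0.27371 − 0.19355 = 0.08016
NNT = 1 / ARR = 1 / 0.08016 = 12.474 → round up → 13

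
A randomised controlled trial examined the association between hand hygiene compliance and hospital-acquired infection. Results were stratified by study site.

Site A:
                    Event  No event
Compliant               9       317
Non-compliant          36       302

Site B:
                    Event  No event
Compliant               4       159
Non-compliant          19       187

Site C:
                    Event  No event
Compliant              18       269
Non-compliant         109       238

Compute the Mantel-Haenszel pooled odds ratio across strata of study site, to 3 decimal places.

OR_MH = Σ(aᵢdᵢ/nᵢ) / Σ(bᵢcᵢ/nᵢ), where nᵢ is the stratum total.
Stratum 1 (Site A): n = 664; a·d/n = 9·302/664 = 4.0934; b·c/n = 317·36/664 = 17.1867
Stratum 2 (Site B): n = 369; a·d/n = 4·187/369 = 2.0271; b·c/n = 159·19/369 = 8.1870
Stratum 3 (Site C): n = 634; a·d/n = 18·238/634 = 6.7571; b·c/n = 269·109/634 = 46.2476
OR_MH = (4.0934 + 2.0271 + 6.7571) / (17.1867 + 8.1870 + 46.2476) = 12.8776 / 71.6214 = 0.17980

0.180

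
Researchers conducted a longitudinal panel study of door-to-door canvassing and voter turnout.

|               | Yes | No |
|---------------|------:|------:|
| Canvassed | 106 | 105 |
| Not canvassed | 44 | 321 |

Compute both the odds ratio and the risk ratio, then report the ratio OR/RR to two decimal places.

Cells: a = 106, b = 105, c = 44, d = 321.
OR = (106·321)/(105·44) = 34026/4620 = 7.36494
Risk in exposed = 106/211 = 0.50237; risk in unexposed = 44/365 = 0.12055; RR = 4.16738
OR/RR = 7.36494 / 4.16738 = 1.76728
The outcome is not rare, so the OR lies further from 1 than the RR.

1.77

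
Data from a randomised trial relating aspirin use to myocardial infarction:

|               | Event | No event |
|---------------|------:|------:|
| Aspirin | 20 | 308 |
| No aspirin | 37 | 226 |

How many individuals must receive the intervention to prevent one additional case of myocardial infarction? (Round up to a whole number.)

Risk in treated group = 20/328 = 0.06098; risk in control = 37/263 = 0.14068.
Absolute risk reduction = 0.14068 − 0.06098 = 0.07971
NNT = 1 / ARR = 1 / 0.07971 = 12.546 → round up → 13

13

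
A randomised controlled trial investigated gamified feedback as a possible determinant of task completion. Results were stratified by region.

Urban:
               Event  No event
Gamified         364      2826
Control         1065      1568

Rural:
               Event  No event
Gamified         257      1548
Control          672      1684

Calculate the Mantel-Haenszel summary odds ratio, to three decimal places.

OR_MH = Σ(aᵢdᵢ/nᵢ) / Σ(bᵢcᵢ/nᵢ), where nᵢ is the stratum total.
Stratum 1 (Urban): n = 5823; a·d/n = 364·1568/5823 = 98.0168; b·c/n = 2826·1065/5823 = 516.8624
Stratum 2 (Rural): n = 4161; a·d/n = 257·1684/4161 = 104.0106; b·c/n = 1548·672/4161 = 250.0014
OR_MH = (98.0168 + 104.0106) / (516.8624 + 250.0014) = 202.0274 / 766.8639 = 0.26345

0.263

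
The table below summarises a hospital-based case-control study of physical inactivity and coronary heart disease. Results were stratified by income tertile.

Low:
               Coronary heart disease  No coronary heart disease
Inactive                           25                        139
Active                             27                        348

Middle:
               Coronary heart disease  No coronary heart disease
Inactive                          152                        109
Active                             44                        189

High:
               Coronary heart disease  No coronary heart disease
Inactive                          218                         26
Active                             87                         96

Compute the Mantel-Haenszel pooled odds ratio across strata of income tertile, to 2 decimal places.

OR_MH = Σ(aᵢdᵢ/nᵢ) / Σ(bᵢcᵢ/nᵢ), where nᵢ is the stratum total.
Stratum 1 (Low): n = 539; a·d/n = 25·348/539 = 16.1410; b·c/n = 139·27/539 = 6.9629
Stratum 2 (Middle): n = 494; a·d/n = 152·189/494 = 58.1538; b·c/n = 109·44/494 = 9.7085
Stratum 3 (High): n = 427; a·d/n = 218·96/427 = 49.0117; b·c/n = 26·87/427 = 5.2974
OR_MH = (16.1410 + 58.1538 + 49.0117) / (6.9629 + 9.7085 + 5.2974) = 123.3066 / 21.9688 = 5.61280

5.61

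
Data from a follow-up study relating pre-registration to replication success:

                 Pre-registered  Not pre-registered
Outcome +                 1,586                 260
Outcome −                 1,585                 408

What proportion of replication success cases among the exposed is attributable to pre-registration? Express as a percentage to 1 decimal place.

22.2

Reading the table with exposure as columns: a = 1586 (Pre-registered, case), b = 1585 (Pre-registered, non-case), c = 260 (Not pre-registered, case), d = 408.
Risk in exposed = 1586/3171 = 0.50016; risk in unexposed = 260/668 = 0.38922.
RR = 0.50016/0.38922 = 1.28502
AR% = (RR − 1)/RR × 100 = (1.28502 − 1)/1.28502 × 100 = 22.1802%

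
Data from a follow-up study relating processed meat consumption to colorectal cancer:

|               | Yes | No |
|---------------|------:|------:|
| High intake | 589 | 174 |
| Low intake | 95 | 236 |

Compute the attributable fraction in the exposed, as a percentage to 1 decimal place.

Cells: a = 589, b = 174, c = 95, d = 236.
Risk in exposed = 589/763 = 0.77195; risk in unexposed = 95/331 = 0.28701.
RR = 0.77195/0.28701 = 2.68965
AR% = (RR − 1)/RR × 100 = (2.68965 − 1)/2.68965 × 100 = 62.8204%

62.8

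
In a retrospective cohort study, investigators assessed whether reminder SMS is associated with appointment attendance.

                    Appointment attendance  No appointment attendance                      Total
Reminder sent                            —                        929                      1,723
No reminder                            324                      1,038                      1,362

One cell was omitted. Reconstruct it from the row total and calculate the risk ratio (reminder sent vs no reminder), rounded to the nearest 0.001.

The missing cell is in the exposed row: 1723 − 929 = 794.
So a = 794, b = 929, c = 324, d = 1038.
RR = [a/(a+b)] / [c/(c+d)] = (794/1723) / (324/1362) = 0.46082/0.23789 = 1.93717

1.937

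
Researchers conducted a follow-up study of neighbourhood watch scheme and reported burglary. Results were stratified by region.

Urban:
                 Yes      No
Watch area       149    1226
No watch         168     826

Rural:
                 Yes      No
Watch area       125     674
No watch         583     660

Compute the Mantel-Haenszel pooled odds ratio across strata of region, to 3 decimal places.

OR_MH = Σ(aᵢdᵢ/nᵢ) / Σ(bᵢcᵢ/nᵢ), where nᵢ is the stratum total.
Stratum 1 (Urban): n = 2369; a·d/n = 149·826/2369 = 51.9519; b·c/n = 1226·168/2369 = 86.9430
Stratum 2 (Rural): n = 2042; a·d/n = 125·660/2042 = 40.4016; b·c/n = 674·583/2042 = 192.4300
OR_MH = (51.9519 + 40.4016) / (86.9430 + 192.4300) = 92.3534 / 279.3730 = 0.33057

0.331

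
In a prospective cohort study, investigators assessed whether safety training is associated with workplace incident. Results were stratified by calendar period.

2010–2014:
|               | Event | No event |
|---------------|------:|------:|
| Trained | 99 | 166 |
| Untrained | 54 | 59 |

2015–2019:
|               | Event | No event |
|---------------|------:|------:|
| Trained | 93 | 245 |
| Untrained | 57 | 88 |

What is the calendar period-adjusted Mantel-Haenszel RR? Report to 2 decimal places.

0.74

RR_MH = Σ(aᵢ·n₀ᵢ/nᵢ) / Σ(cᵢ·n₁ᵢ/nᵢ), with n₁ᵢ = aᵢ+bᵢ (exposed), n₀ᵢ = cᵢ+dᵢ (unexposed), nᵢ = n₁ᵢ+n₀ᵢ.
Stratum 1 (2010–2014): n₁ = 265, n₀ = 113, n = 378; a·n₀/n = 99·113/378 = 29.5952; c·n₁/n = 54·265/378 = 37.8571
Stratum 2 (2015–2019): n₁ = 338, n₀ = 145, n = 483; a·n₀/n = 93·145/483 = 27.9193; c·n₁/n = 57·338/483 = 39.8882
RR_MH = (29.5952 + 27.9193) / (37.8571 + 39.8882) = 57.5145 / 77.7453 = 0.73978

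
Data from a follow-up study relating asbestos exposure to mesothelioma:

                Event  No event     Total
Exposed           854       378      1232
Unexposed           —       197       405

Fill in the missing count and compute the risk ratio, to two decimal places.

1.35

The missing cell is in the unexposed row: 405 − 197 = 208.
So a = 854, b = 378, c = 208, d = 197.
RR = [a/(a+b)] / [c/(c+d)] = (854/1232) / (208/405) = 0.69318/0.51358 = 1.34970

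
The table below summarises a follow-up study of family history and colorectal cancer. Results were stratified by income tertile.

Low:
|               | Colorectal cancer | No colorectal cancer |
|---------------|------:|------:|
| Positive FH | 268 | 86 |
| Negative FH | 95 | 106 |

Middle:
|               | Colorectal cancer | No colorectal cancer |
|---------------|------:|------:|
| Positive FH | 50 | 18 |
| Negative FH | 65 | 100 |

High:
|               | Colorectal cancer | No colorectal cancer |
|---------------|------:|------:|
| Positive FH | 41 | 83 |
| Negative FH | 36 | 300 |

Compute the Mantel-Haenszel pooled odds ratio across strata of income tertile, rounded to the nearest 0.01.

OR_MH = Σ(aᵢdᵢ/nᵢ) / Σ(bᵢcᵢ/nᵢ), where nᵢ is the stratum total.
Stratum 1 (Low): n = 555; a·d/n = 268·106/555 = 51.1856; b·c/n = 86·95/555 = 14.7207
Stratum 2 (Middle): n = 233; a·d/n = 50·100/233 = 21.4592; b·c/n = 18·65/233 = 5.0215
Stratum 3 (High): n = 460; a·d/n = 41·300/460 = 26.7391; b·c/n = 83·36/460 = 6.4957
OR_MH = (51.1856 + 21.4592 + 26.7391) / (14.7207 + 5.0215 + 6.4957) = 99.3839 / 26.2378 = 3.78781

3.79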